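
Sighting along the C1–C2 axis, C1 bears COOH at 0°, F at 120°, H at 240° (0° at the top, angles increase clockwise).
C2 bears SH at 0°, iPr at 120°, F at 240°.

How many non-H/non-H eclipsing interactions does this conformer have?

Non-H eclipsing pairs: COOH(0°)/SH(0°); F(120°)/iPr(120°) — 2 interactions.

2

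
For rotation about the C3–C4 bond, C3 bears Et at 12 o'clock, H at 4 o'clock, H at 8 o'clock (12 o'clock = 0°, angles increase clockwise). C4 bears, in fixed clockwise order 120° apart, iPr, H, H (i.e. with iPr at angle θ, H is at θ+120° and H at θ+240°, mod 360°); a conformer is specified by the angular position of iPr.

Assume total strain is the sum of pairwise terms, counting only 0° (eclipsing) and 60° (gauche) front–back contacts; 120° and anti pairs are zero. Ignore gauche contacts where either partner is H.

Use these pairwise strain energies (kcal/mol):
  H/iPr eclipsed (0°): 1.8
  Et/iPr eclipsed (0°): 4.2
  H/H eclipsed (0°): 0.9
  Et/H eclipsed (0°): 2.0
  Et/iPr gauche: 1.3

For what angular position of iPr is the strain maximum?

iPr at 0° (eclipsed): Et–iPr eclipsed, H–H eclipsed, H–H eclipsed; 4.2 + 0.9 + 0.9 = 6.0 kcal/mol.
iPr at 60° (staggered): Et–iPr gauche; 1.3 = 1.3 kcal/mol.
iPr at 120° (eclipsed): Et–H eclipsed, H–iPr eclipsed, H–H eclipsed; 2.0 + 1.8 + 0.9 = 4.7 kcal/mol.
iPr at 180° (staggered): no non-H gauche contacts → 0.0 kcal/mol.
iPr at 240° (eclipsed): Et–H eclipsed, H–H eclipsed, H–iPr eclipsed; 2.0 + 0.9 + 1.8 = 4.7 kcal/mol.
iPr at 300° (staggered): Et–iPr gauche; 1.3 = 1.3 kcal/mol.
The maximum (6.0 kcal/mol) occurs with iPr at 0°.

0°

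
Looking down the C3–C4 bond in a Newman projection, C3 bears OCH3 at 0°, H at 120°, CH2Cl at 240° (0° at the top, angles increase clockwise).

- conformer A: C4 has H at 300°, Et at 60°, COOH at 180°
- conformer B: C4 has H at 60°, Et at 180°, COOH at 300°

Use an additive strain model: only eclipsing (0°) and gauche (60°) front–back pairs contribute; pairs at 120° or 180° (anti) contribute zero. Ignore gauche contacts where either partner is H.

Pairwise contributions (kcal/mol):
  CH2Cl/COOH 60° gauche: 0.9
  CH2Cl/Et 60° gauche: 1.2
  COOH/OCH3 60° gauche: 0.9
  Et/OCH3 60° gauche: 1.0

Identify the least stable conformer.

B

A (staggered): OCH3(0°)/Et(60°) gauche 1.0; CH2Cl(240°)/COOH(180°) gauche 0.9 → 1.9 kcal/mol.
B (staggered): OCH3(0°)/COOH(300°) gauche 0.9; CH2Cl(240°)/Et(180°) gauche 1.2; CH2Cl(240°)/COOH(300°) gauche 0.9 → 3.0 kcal/mol.
B has the highest total (3.0 kcal/mol).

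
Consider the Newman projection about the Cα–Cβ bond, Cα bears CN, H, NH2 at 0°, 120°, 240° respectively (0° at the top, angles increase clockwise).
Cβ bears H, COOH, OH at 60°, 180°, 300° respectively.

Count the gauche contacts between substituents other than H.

3

Non-H gauche pairs: CN(0°)/OH(300°); NH2(240°)/COOH(180°); NH2(240°)/OH(300°) — 3 interactions.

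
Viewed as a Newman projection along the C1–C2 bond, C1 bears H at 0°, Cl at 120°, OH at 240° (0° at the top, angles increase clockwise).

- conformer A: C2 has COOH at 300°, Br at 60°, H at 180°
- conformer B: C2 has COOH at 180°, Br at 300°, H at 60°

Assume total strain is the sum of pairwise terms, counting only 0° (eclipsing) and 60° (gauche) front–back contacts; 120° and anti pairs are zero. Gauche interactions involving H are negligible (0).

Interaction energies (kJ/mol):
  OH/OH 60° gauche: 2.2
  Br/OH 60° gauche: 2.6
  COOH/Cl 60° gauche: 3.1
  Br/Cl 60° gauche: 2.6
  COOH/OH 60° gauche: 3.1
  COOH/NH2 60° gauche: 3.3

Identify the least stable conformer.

B

A is staggered. Cl at 120° is gauche with Br at 60° (2.6); OH at 240° is gauche with COOH at 300° (3.1). Total 5.7 kJ/mol.
B is staggered. Cl at 120° is gauche with COOH at 180° (3.1); OH at 240° is gauche with COOH at 180° (3.1); OH at 240° is gauche with Br at 300° (2.6). Total 8.8 kJ/mol.
B has the highest total (8.8 kJ/mol).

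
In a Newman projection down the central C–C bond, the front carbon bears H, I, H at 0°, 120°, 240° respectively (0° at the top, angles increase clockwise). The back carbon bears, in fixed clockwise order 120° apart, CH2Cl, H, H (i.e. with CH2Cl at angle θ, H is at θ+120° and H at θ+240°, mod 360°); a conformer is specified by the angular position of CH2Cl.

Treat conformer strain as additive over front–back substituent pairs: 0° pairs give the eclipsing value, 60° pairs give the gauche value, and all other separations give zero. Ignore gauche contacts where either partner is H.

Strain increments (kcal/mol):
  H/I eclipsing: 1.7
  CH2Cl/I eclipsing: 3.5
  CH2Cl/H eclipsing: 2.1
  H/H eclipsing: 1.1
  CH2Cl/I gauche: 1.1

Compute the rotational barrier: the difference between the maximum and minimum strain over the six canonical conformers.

5.7 kcal/mol

CH2Cl at 0° is eclipsed. H at 0° is eclipsed with CH2Cl at 0° (2.1); I at 120° is eclipsed with H at 120° (1.7); H at 240° is eclipsed with H at 240° (1.1). Total 4.9 kcal/mol.
CH2Cl at 60° is staggered. I at 120° is gauche with CH2Cl at 60° (1.1). Total 1.1 kcal/mol.
CH2Cl at 120° is eclipsed. H at 0° is eclipsed with H at 0° (1.1); I at 120° is eclipsed with CH2Cl at 120° (3.5); H at 240° is eclipsed with H at 240° (1.1). Total 5.7 kcal/mol.
CH2Cl at 180° is staggered. I at 120° is gauche with CH2Cl at 180° (1.1). Total 1.1 kcal/mol.
CH2Cl at 240° is eclipsed. H at 0° is eclipsed with H at 0° (1.1); I at 120° is eclipsed with H at 120° (1.7); H at 240° is eclipsed with CH2Cl at 240° (2.1). Total 4.9 kcal/mol.
CH2Cl at 300° (staggered): no non-H gauche contacts → 0.0 kcal/mol.
Max at 120° (5.7 kcal/mol), min at 300° (0.0 kcal/mol); barrier = 5.7 kcal/mol.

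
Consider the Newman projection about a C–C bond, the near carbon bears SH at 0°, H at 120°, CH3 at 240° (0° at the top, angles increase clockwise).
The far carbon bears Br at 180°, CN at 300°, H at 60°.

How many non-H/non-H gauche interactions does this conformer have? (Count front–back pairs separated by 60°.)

3

Non-H gauche pairs: SH(0°)/CN(300°); CH3(240°)/Br(180°); CH3(240°)/CN(300°) — 3 interactions.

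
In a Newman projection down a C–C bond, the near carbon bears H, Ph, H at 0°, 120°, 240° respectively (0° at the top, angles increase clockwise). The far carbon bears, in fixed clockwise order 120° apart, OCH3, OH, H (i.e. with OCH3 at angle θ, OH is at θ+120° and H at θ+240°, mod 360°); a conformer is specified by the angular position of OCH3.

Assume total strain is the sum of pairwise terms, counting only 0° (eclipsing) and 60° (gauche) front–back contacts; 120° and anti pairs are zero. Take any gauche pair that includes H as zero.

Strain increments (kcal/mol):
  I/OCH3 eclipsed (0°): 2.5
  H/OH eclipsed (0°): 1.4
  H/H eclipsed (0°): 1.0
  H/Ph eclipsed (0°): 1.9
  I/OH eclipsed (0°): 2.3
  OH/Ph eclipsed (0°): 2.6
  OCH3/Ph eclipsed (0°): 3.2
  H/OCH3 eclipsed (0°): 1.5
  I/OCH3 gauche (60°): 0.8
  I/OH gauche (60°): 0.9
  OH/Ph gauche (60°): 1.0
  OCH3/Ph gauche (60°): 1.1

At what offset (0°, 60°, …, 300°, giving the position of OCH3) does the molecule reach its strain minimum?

OCH3 at 0° (eclipsed): H(0°)/OCH3(0°) eclipsed 1.5; Ph(120°)/OH(120°) eclipsed 2.6; H(240°)/H(240°) eclipsed 1.0 → 5.1 kcal/mol.
OCH3 at 60° (staggered): Ph(120°)/OCH3(60°) gauche 1.1; Ph(120°)/OH(180°) gauche 1.0 → 2.1 kcal/mol.
OCH3 at 120° (eclipsed): H(0°)/H(0°) eclipsed 1.0; Ph(120°)/OCH3(120°) eclipsed 3.2; H(240°)/OH(240°) eclipsed 1.4 → 5.6 kcal/mol.
OCH3 at 180° (staggered): Ph(120°)/OCH3(180°) gauche 1.1 → 1.1 kcal/mol.
OCH3 at 240° (eclipsed): H(0°)/OH(0°) eclipsed 1.4; Ph(120°)/H(120°) eclipsed 1.9; H(240°)/OCH3(240°) eclipsed 1.5 → 4.8 kcal/mol.
OCH3 at 300° (staggered): Ph(120°)/OH(60°) gauche 1.0 → 1.0 kcal/mol.
The minimum (1.0 kcal/mol) occurs with OCH3 at 300°.

300°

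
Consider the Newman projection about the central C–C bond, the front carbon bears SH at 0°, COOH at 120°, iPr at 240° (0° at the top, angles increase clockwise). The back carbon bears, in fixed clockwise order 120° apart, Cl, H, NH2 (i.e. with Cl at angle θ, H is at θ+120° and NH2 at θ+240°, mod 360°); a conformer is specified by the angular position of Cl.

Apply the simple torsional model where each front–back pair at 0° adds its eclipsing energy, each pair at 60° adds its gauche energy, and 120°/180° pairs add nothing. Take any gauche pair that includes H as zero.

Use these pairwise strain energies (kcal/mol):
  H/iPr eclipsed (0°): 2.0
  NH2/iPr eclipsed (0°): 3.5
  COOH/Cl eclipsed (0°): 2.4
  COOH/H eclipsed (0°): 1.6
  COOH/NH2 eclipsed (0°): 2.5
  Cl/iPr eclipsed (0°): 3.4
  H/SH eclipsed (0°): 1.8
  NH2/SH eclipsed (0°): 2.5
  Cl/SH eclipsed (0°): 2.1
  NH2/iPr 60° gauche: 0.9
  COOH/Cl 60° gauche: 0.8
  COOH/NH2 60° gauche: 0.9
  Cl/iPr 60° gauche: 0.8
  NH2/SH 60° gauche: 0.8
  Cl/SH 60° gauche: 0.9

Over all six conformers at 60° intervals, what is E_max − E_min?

Cl at 0° (eclipsed): SH(0°)/Cl(0°) eclipsed 2.1; COOH(120°)/H(120°) eclipsed 1.6; iPr(240°)/NH2(240°) eclipsed 3.5 → 7.2 kcal/mol.
Cl at 60° (staggered): SH(0°)/Cl(60°) gauche 0.9; SH(0°)/NH2(300°) gauche 0.8; COOH(120°)/Cl(60°) gauche 0.8; iPr(240°)/NH2(300°) gauche 0.9 → 3.4 kcal/mol.
Cl at 120° (eclipsed): SH(0°)/NH2(0°) eclipsed 2.5; COOH(120°)/Cl(120°) eclipsed 2.4; iPr(240°)/H(240°) eclipsed 2.0 → 6.9 kcal/mol.
Cl at 180° (staggered): SH(0°)/NH2(60°) gauche 0.8; COOH(120°)/Cl(180°) gauche 0.8; COOH(120°)/NH2(60°) gauche 0.9; iPr(240°)/Cl(180°) gauche 0.8 → 3.3 kcal/mol.
Cl at 240° (eclipsed): SH(0°)/H(0°) eclipsed 1.8; COOH(120°)/NH2(120°) eclipsed 2.5; iPr(240°)/Cl(240°) eclipsed 3.4 → 7.7 kcal/mol.
Cl at 300° (staggered): SH(0°)/Cl(300°) gauche 0.9; COOH(120°)/NH2(180°) gauche 0.9; iPr(240°)/Cl(300°) gauche 0.8; iPr(240°)/NH2(180°) gauche 0.9 → 3.5 kcal/mol.
Max at 240° (7.7 kcal/mol), min at 180° (3.3 kcal/mol); barrier = 4.4 kcal/mol.

4.4 kcal/mol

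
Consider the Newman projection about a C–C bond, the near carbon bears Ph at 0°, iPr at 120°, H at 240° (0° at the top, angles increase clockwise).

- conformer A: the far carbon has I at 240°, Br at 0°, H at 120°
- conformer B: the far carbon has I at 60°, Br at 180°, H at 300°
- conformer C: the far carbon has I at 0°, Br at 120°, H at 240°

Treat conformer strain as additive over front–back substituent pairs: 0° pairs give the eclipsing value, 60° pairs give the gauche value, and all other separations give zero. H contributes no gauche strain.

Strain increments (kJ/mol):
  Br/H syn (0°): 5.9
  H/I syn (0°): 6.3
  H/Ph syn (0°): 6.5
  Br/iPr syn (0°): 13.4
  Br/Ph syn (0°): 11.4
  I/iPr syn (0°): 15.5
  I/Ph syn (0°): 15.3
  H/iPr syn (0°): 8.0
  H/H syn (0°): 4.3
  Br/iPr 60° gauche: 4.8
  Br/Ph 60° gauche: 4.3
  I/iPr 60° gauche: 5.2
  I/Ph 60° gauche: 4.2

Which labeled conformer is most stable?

A is eclipsed. Ph at 0° is eclipsed with Br at 0° (11.4); iPr at 120° is eclipsed with H at 120° (8.0); H at 240° is eclipsed with I at 240° (6.3). Total 25.7 kJ/mol.
B is staggered. Ph at 0° is gauche with I at 60° (4.2); iPr at 120° is gauche with I at 60° (5.2); iPr at 120° is gauche with Br at 180° (4.8). Total 14.2 kJ/mol.
C is eclipsed. Ph at 0° is eclipsed with I at 0° (15.3); iPr at 120° is eclipsed with Br at 120° (13.4); H at 240° is eclipsed with H at 240° (4.3). Total 33.0 kJ/mol.
B has the lowest total (14.2 kJ/mol).

B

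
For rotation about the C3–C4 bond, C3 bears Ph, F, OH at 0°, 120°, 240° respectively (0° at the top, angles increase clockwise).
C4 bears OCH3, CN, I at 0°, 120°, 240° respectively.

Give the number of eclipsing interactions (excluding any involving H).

Non-H eclipsing pairs: Ph(0°)/OCH3(0°); F(120°)/CN(120°); OH(240°)/I(240°) — 3 interactions.

3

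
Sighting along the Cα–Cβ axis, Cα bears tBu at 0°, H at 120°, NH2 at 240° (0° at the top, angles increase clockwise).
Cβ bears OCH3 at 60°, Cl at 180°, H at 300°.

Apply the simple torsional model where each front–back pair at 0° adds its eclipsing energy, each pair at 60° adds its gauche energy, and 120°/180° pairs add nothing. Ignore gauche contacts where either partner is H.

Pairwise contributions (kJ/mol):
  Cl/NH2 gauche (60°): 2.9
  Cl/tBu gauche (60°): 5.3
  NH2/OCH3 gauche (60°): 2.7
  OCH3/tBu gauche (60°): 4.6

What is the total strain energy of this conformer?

This conformer (staggered): tBu–OCH3 gauche, NH2–Cl gauche; 4.6 + 2.9 = 7.5 kJ/mol.

7.5 kJ/mol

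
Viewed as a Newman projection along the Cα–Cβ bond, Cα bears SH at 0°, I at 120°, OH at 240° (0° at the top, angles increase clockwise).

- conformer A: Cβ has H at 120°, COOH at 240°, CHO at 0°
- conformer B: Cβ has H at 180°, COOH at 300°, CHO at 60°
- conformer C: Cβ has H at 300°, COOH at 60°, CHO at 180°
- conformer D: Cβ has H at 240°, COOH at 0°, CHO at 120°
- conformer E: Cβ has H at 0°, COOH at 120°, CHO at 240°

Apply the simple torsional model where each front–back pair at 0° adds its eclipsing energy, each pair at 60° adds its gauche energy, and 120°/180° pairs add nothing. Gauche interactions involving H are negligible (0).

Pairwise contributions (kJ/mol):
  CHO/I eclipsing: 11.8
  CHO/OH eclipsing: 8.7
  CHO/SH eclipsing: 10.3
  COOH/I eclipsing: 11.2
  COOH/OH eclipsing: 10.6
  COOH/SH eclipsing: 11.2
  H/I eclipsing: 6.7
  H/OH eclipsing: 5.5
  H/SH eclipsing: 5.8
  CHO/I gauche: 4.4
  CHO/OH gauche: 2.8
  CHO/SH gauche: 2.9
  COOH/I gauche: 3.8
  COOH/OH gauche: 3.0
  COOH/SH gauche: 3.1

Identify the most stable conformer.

A (eclipsed): SH(0°)/CHO(0°) eclipsed 10.3; I(120°)/H(120°) eclipsed 6.7; OH(240°)/COOH(240°) eclipsed 10.6 → 27.6 kJ/mol.
B (staggered): SH(0°)/COOH(300°) gauche 3.1; SH(0°)/CHO(60°) gauche 2.9; I(120°)/CHO(60°) gauche 4.4; OH(240°)/COOH(300°) gauche 3.0 → 13.4 kJ/mol.
C (staggered): SH(0°)/COOH(60°) gauche 3.1; I(120°)/COOH(60°) gauche 3.8; I(120°)/CHO(180°) gauche 4.4; OH(240°)/CHO(180°) gauche 2.8 → 14.1 kJ/mol.
D (eclipsed): SH(0°)/COOH(0°) eclipsed 11.2; I(120°)/CHO(120°) eclipsed 11.8; OH(240°)/H(240°) eclipsed 5.5 → 28.5 kJ/mol.
E (eclipsed): SH(0°)/H(0°) eclipsed 5.8; I(120°)/COOH(120°) eclipsed 11.2; OH(240°)/CHO(240°) eclipsed 8.7 → 25.7 kJ/mol.
B has the lowest total (13.4 kJ/mol).

B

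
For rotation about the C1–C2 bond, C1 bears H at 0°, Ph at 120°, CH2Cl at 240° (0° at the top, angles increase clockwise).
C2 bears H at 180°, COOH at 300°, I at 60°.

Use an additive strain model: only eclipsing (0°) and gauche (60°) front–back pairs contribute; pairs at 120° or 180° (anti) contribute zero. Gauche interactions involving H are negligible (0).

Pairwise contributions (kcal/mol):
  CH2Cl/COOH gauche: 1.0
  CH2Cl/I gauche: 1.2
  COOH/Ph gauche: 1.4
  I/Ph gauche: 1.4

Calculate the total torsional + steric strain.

2.4 kcal/mol

This conformer (staggered): Ph–I gauche, CH2Cl–COOH gauche; 1.4 + 1.0 = 2.4 kcal/mol.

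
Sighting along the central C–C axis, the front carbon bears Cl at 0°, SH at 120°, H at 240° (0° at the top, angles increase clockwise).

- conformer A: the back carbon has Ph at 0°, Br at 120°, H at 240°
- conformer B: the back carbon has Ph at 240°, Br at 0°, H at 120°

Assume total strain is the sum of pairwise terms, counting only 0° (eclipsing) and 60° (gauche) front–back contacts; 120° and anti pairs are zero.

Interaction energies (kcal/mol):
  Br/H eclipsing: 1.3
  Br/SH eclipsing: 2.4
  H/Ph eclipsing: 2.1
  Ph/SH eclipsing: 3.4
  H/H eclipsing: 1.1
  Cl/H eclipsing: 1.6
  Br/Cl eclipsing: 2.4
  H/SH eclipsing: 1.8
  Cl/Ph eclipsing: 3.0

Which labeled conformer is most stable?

A (eclipsed): Cl–Ph eclipsed, SH–Br eclipsed, H–H eclipsed; 3.0 + 2.4 + 1.1 = 6.5 kcal/mol.
B (eclipsed): Cl–Br eclipsed, SH–H eclipsed, H–Ph eclipsed; 2.4 + 1.8 + 2.1 = 6.3 kcal/mol.
B has the lowest total (6.3 kcal/mol).

B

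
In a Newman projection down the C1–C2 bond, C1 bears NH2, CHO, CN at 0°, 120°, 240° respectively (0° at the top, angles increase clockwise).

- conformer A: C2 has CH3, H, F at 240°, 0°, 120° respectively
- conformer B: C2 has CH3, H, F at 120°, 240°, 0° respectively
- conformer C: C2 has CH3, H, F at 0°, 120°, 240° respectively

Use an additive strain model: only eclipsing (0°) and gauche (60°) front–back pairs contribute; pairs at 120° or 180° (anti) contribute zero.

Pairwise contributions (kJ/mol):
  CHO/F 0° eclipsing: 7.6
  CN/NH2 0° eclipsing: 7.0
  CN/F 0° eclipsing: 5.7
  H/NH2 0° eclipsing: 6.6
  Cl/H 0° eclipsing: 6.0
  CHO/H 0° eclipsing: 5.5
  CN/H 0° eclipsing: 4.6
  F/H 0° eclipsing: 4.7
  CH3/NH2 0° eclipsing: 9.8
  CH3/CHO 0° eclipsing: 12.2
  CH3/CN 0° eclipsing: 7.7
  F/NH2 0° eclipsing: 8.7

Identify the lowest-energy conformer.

C

A (eclipsed): NH2(0°)/H(0°) eclipsed 6.6; CHO(120°)/F(120°) eclipsed 7.6; CN(240°)/CH3(240°) eclipsed 7.7 → 21.9 kJ/mol.
B (eclipsed): NH2(0°)/F(0°) eclipsed 8.7; CHO(120°)/CH3(120°) eclipsed 12.2; CN(240°)/H(240°) eclipsed 4.6 → 25.5 kJ/mol.
C (eclipsed): NH2(0°)/CH3(0°) eclipsed 9.8; CHO(120°)/H(120°) eclipsed 5.5; CN(240°)/F(240°) eclipsed 5.7 → 21.0 kJ/mol.
C has the lowest total (21.0 kJ/mol).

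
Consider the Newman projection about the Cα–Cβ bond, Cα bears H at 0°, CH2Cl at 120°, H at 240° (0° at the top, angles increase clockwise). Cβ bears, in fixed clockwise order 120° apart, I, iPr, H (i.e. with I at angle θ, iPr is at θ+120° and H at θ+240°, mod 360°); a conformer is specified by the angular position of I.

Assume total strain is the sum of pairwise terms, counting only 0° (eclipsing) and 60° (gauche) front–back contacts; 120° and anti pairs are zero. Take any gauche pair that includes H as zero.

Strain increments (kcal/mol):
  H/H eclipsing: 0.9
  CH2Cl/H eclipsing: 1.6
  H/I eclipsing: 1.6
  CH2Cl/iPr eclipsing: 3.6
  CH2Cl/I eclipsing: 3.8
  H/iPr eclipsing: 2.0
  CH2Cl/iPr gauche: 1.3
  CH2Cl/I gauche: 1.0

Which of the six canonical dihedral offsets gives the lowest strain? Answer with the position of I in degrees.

I at 0° (eclipsed): H(0°)/I(0°) eclipsed 1.6; CH2Cl(120°)/iPr(120°) eclipsed 3.6; H(240°)/H(240°) eclipsed 0.9 → 6.1 kcal/mol.
I at 60° (staggered): CH2Cl(120°)/I(60°) gauche 1.0; CH2Cl(120°)/iPr(180°) gauche 1.3 → 2.3 kcal/mol.
I at 120° (eclipsed): H(0°)/H(0°) eclipsed 0.9; CH2Cl(120°)/I(120°) eclipsed 3.8; H(240°)/iPr(240°) eclipsed 2.0 → 6.7 kcal/mol.
I at 180° (staggered): CH2Cl(120°)/I(180°) gauche 1.0 → 1.0 kcal/mol.
I at 240° (eclipsed): H(0°)/iPr(0°) eclipsed 2.0; CH2Cl(120°)/H(120°) eclipsed 1.6; H(240°)/I(240°) eclipsed 1.6 → 5.2 kcal/mol.
I at 300° (staggered): CH2Cl(120°)/iPr(60°) gauche 1.3 → 1.3 kcal/mol.
The minimum (1.0 kcal/mol) occurs with I at 180°.

180°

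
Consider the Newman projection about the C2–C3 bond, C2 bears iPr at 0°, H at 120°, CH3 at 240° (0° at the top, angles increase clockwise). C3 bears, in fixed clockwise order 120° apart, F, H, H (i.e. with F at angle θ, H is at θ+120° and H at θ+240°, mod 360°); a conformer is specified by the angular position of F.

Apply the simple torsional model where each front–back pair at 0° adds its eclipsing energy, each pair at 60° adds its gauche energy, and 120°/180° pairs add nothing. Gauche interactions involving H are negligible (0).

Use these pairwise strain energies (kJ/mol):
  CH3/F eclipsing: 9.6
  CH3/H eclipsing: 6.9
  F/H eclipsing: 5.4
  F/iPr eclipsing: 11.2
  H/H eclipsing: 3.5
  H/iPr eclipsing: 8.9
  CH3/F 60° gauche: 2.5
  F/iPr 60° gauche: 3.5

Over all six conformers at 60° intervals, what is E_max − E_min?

19.5 kJ/mol

F at 0° (eclipsed): iPr–F eclipsed, H–H eclipsed, CH3–H eclipsed; 11.2 + 3.5 + 6.9 = 21.6 kJ/mol.
F at 60° (staggered): iPr–F gauche; 3.5 = 3.5 kJ/mol.
F at 120° (eclipsed): iPr–H eclipsed, H–F eclipsed, CH3–H eclipsed; 8.9 + 5.4 + 6.9 = 21.2 kJ/mol.
F at 180° (staggered): CH3–F gauche; 2.5 = 2.5 kJ/mol.
F at 240° (eclipsed): iPr–H eclipsed, H–H eclipsed, CH3–F eclipsed; 8.9 + 3.5 + 9.6 = 22.0 kJ/mol.
F at 300° (staggered): iPr–F gauche, CH3–F gauche; 3.5 + 2.5 = 6.0 kJ/mol.
Max at 240° (22.0 kJ/mol), min at 180° (2.5 kJ/mol); barrier = 19.5 kJ/mol.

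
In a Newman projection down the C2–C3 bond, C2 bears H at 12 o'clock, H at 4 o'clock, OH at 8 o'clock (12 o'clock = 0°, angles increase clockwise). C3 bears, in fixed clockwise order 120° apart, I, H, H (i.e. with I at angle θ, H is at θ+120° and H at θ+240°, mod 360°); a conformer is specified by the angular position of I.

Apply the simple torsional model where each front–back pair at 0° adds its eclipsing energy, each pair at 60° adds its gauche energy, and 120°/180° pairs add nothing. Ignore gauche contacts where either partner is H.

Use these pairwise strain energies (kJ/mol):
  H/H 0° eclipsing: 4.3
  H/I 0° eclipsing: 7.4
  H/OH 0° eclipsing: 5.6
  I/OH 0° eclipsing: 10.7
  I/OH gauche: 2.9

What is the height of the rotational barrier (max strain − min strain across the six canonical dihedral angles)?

19.3 kJ/mol

I at 0° (eclipsed): H(0°)/I(0°) eclipsed 7.4; H(120°)/H(120°) eclipsed 4.3; OH(240°)/H(240°) eclipsed 5.6 → 17.3 kJ/mol.
I at 60° (staggered): no non-H gauche contacts → 0.0 kJ/mol.
I at 120° (eclipsed): H(0°)/H(0°) eclipsed 4.3; H(120°)/I(120°) eclipsed 7.4; OH(240°)/H(240°) eclipsed 5.6 → 17.3 kJ/mol.
I at 180° (staggered): OH(240°)/I(180°) gauche 2.9 → 2.9 kJ/mol.
I at 240° (eclipsed): H(0°)/H(0°) eclipsed 4.3; H(120°)/H(120°) eclipsed 4.3; OH(240°)/I(240°) eclipsed 10.7 → 19.3 kJ/mol.
I at 300° (staggered): OH(240°)/I(300°) gauche 2.9 → 2.9 kJ/mol.
Max at 240° (19.3 kJ/mol), min at 60° (0.0 kJ/mol); barrier = 19.3 kJ/mol.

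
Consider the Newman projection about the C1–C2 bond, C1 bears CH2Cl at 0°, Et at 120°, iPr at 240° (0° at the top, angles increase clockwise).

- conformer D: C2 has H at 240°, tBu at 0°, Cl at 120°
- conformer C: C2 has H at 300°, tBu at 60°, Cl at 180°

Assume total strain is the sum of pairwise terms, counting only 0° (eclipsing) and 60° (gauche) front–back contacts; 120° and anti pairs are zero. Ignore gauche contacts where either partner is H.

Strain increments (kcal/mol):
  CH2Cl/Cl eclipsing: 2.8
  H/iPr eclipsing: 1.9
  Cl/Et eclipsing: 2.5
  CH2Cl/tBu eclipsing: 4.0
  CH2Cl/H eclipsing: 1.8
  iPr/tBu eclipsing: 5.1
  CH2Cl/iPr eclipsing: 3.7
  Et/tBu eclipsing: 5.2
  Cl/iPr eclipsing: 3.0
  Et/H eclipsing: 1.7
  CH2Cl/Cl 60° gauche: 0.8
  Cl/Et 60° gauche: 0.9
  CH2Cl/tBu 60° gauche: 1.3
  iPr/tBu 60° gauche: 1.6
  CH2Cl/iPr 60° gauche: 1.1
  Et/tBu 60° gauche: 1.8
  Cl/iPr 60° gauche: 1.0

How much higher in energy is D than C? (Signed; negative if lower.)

+3.4 kcal/mol

D is eclipsed. CH2Cl at 0° is eclipsed with tBu at 0° (4.0); Et at 120° is eclipsed with Cl at 120° (2.5); iPr at 240° is eclipsed with H at 240° (1.9). Total 8.4 kcal/mol.
C is staggered. CH2Cl at 0° is gauche with tBu at 60° (1.3); Et at 120° is gauche with tBu at 60° (1.8); Et at 120° is gauche with Cl at 180° (0.9); iPr at 240° is gauche with Cl at 180° (1.0). Total 5.0 kcal/mol.
E(D) − E(C) = 8.4 − 5.0 = +3.4 kcal/mol.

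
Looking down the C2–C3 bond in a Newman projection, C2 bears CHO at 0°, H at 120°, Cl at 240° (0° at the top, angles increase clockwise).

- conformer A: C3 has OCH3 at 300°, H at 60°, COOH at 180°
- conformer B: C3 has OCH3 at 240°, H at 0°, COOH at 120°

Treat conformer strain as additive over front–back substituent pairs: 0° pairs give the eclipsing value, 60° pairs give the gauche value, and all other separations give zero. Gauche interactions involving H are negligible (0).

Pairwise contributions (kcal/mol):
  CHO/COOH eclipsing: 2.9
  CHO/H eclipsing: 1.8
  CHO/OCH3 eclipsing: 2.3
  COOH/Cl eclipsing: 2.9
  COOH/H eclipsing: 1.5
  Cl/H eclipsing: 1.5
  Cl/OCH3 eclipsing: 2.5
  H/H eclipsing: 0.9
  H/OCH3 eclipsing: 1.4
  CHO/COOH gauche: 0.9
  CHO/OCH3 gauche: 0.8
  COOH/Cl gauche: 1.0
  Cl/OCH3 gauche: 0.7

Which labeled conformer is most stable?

A (staggered): CHO–OCH3 gauche, Cl–OCH3 gauche, Cl–COOH gauche; 0.8 + 0.7 + 1.0 = 2.5 kcal/mol.
B (eclipsed): CHO–H eclipsed, H–COOH eclipsed, Cl–OCH3 eclipsed; 1.8 + 1.5 + 2.5 = 5.8 kcal/mol.
A has the lowest total (2.5 kcal/mol).

A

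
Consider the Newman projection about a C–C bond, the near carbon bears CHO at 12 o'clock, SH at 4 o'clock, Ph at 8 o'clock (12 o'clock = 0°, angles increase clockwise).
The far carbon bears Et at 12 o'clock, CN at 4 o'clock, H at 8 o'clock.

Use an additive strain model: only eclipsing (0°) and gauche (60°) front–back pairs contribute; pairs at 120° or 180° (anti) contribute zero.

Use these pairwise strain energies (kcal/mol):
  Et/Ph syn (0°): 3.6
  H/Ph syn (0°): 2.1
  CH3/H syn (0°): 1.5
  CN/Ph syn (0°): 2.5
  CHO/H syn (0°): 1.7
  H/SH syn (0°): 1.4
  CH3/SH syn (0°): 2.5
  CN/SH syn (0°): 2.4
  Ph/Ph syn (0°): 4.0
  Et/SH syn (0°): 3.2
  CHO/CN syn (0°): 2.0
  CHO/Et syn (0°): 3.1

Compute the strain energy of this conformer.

This conformer (eclipsed): CHO(0°)/Et(0°) eclipsed 3.1; SH(120°)/CN(120°) eclipsed 2.4; Ph(240°)/H(240°) eclipsed 2.1 → 7.6 kcal/mol.

7.6 kcal/mol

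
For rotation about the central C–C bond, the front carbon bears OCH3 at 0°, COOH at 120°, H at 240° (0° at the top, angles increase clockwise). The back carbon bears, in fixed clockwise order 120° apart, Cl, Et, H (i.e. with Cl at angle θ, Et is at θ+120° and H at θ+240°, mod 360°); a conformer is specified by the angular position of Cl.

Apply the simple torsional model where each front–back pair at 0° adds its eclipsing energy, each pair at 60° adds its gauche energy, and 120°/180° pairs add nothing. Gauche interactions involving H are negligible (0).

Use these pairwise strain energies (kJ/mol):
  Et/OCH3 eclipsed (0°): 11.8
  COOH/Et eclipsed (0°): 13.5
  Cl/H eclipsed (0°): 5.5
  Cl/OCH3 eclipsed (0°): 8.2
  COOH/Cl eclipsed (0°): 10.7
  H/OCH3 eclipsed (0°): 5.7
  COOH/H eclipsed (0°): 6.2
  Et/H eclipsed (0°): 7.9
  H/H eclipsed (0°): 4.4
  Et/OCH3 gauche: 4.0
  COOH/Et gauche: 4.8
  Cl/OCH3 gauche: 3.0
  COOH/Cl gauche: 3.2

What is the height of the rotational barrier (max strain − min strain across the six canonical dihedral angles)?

18.9 kJ/mol

Cl at 0° (eclipsed): OCH3–Cl eclipsed, COOH–Et eclipsed, H–H eclipsed; 8.2 + 13.5 + 4.4 = 26.1 kJ/mol.
Cl at 60° (staggered): OCH3–Cl gauche, COOH–Cl gauche, COOH–Et gauche; 3.0 + 3.2 + 4.8 = 11.0 kJ/mol.
Cl at 120° (eclipsed): OCH3–H eclipsed, COOH–Cl eclipsed, H–Et eclipsed; 5.7 + 10.7 + 7.9 = 24.3 kJ/mol.
Cl at 180° (staggered): OCH3–Et gauche, COOH–Cl gauche; 4.0 + 3.2 = 7.2 kJ/mol.
Cl at 240° (eclipsed): OCH3–Et eclipsed, COOH–H eclipsed, H–Cl eclipsed; 11.8 + 6.2 + 5.5 = 23.5 kJ/mol.
Cl at 300° (staggered): OCH3–Cl gauche, OCH3–Et gauche, COOH–Et gauche; 3.0 + 4.0 + 4.8 = 11.8 kJ/mol.
Max at 0° (26.1 kJ/mol), min at 180° (7.2 kJ/mol); barrier = 18.9 kJ/mol.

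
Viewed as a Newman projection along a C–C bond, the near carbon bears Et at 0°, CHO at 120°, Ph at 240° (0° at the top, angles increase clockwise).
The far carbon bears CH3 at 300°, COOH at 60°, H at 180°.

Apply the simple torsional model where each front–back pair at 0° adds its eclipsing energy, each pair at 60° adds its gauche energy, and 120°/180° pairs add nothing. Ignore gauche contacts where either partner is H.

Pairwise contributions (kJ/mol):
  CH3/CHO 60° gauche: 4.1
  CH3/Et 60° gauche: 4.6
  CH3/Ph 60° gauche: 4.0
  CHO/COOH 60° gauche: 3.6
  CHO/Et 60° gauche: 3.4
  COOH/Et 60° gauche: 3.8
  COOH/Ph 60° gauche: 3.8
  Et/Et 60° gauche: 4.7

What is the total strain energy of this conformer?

This conformer (staggered): Et(0°)/CH3(300°) gauche 4.6; Et(0°)/COOH(60°) gauche 3.8; CHO(120°)/COOH(60°) gauche 3.6; Ph(240°)/CH3(300°) gauche 4.0 → 16.0 kJ/mol.

16.0 kJ/mol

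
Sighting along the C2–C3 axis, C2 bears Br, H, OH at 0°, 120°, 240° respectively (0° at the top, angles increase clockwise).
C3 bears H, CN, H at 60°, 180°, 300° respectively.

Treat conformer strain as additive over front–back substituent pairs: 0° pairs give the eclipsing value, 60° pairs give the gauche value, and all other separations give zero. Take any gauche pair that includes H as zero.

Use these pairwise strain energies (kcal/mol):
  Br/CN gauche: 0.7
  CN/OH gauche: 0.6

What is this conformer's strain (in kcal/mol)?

0.6 kcal/mol

This conformer (staggered): OH–CN gauche; 0.6 = 0.6 kcal/mol.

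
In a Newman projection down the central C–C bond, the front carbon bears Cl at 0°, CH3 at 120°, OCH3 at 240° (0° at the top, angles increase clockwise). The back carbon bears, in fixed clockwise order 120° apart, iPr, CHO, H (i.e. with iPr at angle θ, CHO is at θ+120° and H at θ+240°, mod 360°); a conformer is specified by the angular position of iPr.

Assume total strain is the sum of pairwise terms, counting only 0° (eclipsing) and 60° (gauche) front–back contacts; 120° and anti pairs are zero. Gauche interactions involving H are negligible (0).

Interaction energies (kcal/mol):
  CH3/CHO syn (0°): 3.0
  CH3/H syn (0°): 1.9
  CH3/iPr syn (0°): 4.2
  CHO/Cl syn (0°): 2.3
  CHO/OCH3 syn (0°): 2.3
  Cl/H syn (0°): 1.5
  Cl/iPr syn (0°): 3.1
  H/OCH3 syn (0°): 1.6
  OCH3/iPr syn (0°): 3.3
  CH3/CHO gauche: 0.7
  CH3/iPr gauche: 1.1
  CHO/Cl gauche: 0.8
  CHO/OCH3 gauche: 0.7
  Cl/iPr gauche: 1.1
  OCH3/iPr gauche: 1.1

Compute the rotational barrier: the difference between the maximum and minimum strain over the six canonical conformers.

iPr at 0° is eclipsed. Cl at 0° is eclipsed with iPr at 0° (3.1); CH3 at 120° is eclipsed with CHO at 120° (3.0); OCH3 at 240° is eclipsed with H at 240° (1.6). Total 7.7 kcal/mol.
iPr at 60° is staggered. Cl at 0° is gauche with iPr at 60° (1.1); CH3 at 120° is gauche with iPr at 60° (1.1); CH3 at 120° is gauche with CHO at 180° (0.7); OCH3 at 240° is gauche with CHO at 180° (0.7). Total 3.6 kcal/mol.
iPr at 120° is eclipsed. Cl at 0° is eclipsed with H at 0° (1.5); CH3 at 120° is eclipsed with iPr at 120° (4.2); OCH3 at 240° is eclipsed with CHO at 240° (2.3). Total 8.0 kcal/mol.
iPr at 180° is staggered. Cl at 0° is gauche with CHO at 300° (0.8); CH3 at 120° is gauche with iPr at 180° (1.1); OCH3 at 240° is gauche with iPr at 180° (1.1); OCH3 at 240° is gauche with CHO at 300° (0.7). Total 3.7 kcal/mol.
iPr at 240° is eclipsed. Cl at 0° is eclipsed with CHO at 0° (2.3); CH3 at 120° is eclipsed with H at 120° (1.9); OCH3 at 240° is eclipsed with iPr at 240° (3.3). Total 7.5 kcal/mol.
iPr at 300° is staggered. Cl at 0° is gauche with iPr at 300° (1.1); Cl at 0° is gauche with CHO at 60° (0.8); CH3 at 120° is gauche with CHO at 60° (0.7); OCH3 at 240° is gauche with iPr at 300° (1.1). Total 3.7 kcal/mol.
Max at 120° (8.0 kcal/mol), min at 60° (3.6 kcal/mol); barrier = 4.4 kcal/mol.

4.4 kcal/mol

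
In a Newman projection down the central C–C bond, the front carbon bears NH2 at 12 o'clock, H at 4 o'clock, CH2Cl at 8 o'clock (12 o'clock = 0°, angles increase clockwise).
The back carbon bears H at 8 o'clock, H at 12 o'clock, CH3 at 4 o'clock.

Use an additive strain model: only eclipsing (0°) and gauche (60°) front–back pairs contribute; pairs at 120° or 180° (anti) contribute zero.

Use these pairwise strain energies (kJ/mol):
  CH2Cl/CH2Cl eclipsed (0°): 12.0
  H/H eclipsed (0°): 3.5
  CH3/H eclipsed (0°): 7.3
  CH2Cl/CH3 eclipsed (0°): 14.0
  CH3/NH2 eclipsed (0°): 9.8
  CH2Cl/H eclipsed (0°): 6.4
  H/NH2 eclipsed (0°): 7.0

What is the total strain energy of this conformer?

This conformer (eclipsed): NH2–H eclipsed, H–CH3 eclipsed, CH2Cl–H eclipsed; 7.0 + 7.3 + 6.4 = 20.7 kJ/mol.

20.7 kJ/mol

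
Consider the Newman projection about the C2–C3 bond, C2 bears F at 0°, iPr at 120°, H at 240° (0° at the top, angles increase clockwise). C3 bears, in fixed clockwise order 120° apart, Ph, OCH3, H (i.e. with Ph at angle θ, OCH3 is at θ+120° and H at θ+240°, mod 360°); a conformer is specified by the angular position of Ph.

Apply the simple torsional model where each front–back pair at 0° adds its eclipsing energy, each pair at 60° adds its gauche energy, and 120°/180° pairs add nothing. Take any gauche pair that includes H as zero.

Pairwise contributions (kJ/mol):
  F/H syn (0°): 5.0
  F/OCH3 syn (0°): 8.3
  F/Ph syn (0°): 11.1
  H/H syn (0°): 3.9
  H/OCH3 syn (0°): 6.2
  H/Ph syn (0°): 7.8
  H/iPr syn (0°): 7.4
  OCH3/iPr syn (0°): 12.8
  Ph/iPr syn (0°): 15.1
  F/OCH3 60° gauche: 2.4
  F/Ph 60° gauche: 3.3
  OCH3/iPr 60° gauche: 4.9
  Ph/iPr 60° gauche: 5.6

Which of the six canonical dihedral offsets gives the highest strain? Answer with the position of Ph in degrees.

Ph at 0° (eclipsed): F–Ph eclipsed, iPr–OCH3 eclipsed, H–H eclipsed; 11.1 + 12.8 + 3.9 = 27.8 kJ/mol.
Ph at 60° (staggered): F–Ph gauche, iPr–Ph gauche, iPr–OCH3 gauche; 3.3 + 5.6 + 4.9 = 13.8 kJ/mol.
Ph at 120° (eclipsed): F–H eclipsed, iPr–Ph eclipsed, H–OCH3 eclipsed; 5.0 + 15.1 + 6.2 = 26.3 kJ/mol.
Ph at 180° (staggered): F–OCH3 gauche, iPr–Ph gauche; 2.4 + 5.6 = 8.0 kJ/mol.
Ph at 240° (eclipsed): F–OCH3 eclipsed, iPr–H eclipsed, H–Ph eclipsed; 8.3 + 7.4 + 7.8 = 23.5 kJ/mol.
Ph at 300° (staggered): F–Ph gauche, F–OCH3 gauche, iPr–OCH3 gauche; 3.3 + 2.4 + 4.9 = 10.6 kJ/mol.
The maximum (27.8 kJ/mol) occurs with Ph at 0°.

0°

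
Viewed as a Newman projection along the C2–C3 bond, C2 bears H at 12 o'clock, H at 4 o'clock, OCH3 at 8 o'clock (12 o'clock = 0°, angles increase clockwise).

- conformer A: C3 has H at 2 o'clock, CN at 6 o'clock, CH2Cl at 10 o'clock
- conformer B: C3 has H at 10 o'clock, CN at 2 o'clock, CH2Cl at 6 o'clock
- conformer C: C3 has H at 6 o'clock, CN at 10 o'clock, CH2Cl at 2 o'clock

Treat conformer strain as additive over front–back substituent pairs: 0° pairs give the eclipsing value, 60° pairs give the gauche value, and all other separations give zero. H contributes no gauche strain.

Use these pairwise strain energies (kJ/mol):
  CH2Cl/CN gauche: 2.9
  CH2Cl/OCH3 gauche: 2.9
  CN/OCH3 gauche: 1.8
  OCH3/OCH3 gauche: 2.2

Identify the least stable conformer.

A

A (staggered): OCH3(240°)/CN(180°) gauche 1.8; OCH3(240°)/CH2Cl(300°) gauche 2.9 → 4.7 kJ/mol.
B (staggered): OCH3(240°)/CH2Cl(180°) gauche 2.9 → 2.9 kJ/mol.
C (staggered): OCH3(240°)/CN(300°) gauche 1.8 → 1.8 kJ/mol.
A has the highest total (4.7 kJ/mol).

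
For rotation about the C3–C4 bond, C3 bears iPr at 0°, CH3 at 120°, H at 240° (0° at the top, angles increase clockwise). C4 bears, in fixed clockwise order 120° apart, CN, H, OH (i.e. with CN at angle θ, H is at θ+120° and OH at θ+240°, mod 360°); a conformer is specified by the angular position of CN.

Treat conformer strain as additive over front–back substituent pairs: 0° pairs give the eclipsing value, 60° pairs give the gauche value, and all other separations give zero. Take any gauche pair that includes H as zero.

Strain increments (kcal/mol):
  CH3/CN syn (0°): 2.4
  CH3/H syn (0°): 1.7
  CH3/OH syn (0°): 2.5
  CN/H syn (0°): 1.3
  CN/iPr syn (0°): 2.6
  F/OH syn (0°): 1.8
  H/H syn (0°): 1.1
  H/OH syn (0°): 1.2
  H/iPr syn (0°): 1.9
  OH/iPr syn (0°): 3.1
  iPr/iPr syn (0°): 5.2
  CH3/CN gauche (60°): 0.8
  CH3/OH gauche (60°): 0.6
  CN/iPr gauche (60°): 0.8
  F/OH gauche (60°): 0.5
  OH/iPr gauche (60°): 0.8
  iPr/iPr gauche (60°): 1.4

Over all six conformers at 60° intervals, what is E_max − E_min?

CN at 0° (eclipsed): iPr(0°)/CN(0°) eclipsed 2.6; CH3(120°)/H(120°) eclipsed 1.7; H(240°)/OH(240°) eclipsed 1.2 → 5.5 kcal/mol.
CN at 60° (staggered): iPr(0°)/CN(60°) gauche 0.8; iPr(0°)/OH(300°) gauche 0.8; CH3(120°)/CN(60°) gauche 0.8 → 2.4 kcal/mol.
CN at 120° (eclipsed): iPr(0°)/OH(0°) eclipsed 3.1; CH3(120°)/CN(120°) eclipsed 2.4; H(240°)/H(240°) eclipsed 1.1 → 6.6 kcal/mol.
CN at 180° (staggered): iPr(0°)/OH(60°) gauche 0.8; CH3(120°)/CN(180°) gauche 0.8; CH3(120°)/OH(60°) gauche 0.6 → 2.2 kcal/mol.
CN at 240° (eclipsed): iPr(0°)/H(0°) eclipsed 1.9; CH3(120°)/OH(120°) eclipsed 2.5; H(240°)/CN(240°) eclipsed 1.3 → 5.7 kcal/mol.
CN at 300° (staggered): iPr(0°)/CN(300°) gauche 0.8; CH3(120°)/OH(180°) gauche 0.6 → 1.4 kcal/mol.
Max at 120° (6.6 kcal/mol), min at 300° (1.4 kcal/mol); barrier = 5.2 kcal/mol.

5.2 kcal/mol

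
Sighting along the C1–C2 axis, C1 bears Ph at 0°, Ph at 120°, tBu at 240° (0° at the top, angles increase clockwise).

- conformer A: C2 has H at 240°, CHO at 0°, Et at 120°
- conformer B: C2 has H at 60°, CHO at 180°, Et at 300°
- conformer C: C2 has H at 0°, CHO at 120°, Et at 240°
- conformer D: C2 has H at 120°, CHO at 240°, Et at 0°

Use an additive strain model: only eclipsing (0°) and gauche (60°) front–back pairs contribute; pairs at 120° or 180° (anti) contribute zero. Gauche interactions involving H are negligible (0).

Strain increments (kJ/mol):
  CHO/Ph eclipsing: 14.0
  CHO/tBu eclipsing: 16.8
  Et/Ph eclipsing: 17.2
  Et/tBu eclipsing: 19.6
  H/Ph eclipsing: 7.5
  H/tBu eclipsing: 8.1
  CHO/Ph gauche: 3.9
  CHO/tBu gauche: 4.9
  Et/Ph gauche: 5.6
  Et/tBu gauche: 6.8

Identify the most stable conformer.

A (eclipsed): Ph–CHO eclipsed, Ph–Et eclipsed, tBu–H eclipsed; 14.0 + 17.2 + 8.1 = 39.3 kJ/mol.
B (staggered): Ph–Et gauche, Ph–CHO gauche, tBu–CHO gauche, tBu–Et gauche; 5.6 + 3.9 + 4.9 + 6.8 = 21.2 kJ/mol.
C (eclipsed): Ph–H eclipsed, Ph–CHO eclipsed, tBu–Et eclipsed; 7.5 + 14.0 + 19.6 = 41.1 kJ/mol.
D (eclipsed): Ph–Et eclipsed, Ph–H eclipsed, tBu–CHO eclipsed; 17.2 + 7.5 + 16.8 = 41.5 kJ/mol.
B has the lowest total (21.2 kJ/mol).

B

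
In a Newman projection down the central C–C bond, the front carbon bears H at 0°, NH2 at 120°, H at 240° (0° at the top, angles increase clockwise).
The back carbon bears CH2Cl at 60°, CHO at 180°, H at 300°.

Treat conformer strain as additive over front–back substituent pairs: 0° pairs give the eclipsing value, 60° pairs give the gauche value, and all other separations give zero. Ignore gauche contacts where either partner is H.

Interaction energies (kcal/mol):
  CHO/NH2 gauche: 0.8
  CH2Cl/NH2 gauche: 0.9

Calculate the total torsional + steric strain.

This conformer (staggered): NH2(120°)/CH2Cl(60°) gauche 0.9; NH2(120°)/CHO(180°) gauche 0.8 → 1.7 kcal/mol.

1.7 kcal/mol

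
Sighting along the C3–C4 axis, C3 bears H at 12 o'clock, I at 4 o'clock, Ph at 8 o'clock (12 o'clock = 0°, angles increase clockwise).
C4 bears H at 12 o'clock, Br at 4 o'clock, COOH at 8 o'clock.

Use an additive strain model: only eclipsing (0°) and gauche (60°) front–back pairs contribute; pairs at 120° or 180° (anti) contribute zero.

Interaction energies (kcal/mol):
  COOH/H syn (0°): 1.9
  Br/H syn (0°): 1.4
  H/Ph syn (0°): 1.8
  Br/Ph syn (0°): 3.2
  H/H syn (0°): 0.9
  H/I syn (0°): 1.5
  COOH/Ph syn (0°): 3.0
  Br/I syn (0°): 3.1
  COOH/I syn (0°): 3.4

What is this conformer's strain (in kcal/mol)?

7.0 kcal/mol

This conformer is eclipsed. H at 0° is eclipsed with H at 0° (0.9); I at 120° is eclipsed with Br at 120° (3.1); Ph at 240° is eclipsed with COOH at 240° (3.0). Total 7.0 kcal/mol.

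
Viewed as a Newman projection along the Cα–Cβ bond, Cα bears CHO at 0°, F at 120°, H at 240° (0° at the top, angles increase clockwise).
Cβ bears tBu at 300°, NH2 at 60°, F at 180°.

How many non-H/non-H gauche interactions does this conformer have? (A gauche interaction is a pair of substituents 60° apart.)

4

Non-H gauche pairs: CHO(0°)/tBu(300°); CHO(0°)/NH2(60°); F(120°)/NH2(60°); F(120°)/F(180°) — 4 interactions.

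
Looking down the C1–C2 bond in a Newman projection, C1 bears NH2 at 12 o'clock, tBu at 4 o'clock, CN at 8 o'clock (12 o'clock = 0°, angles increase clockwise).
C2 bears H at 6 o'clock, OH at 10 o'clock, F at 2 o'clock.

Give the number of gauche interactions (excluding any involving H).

Non-H gauche pairs: NH2(0°)/OH(300°); NH2(0°)/F(60°); tBu(120°)/F(60°); CN(240°)/OH(300°) — 4 interactions.

4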